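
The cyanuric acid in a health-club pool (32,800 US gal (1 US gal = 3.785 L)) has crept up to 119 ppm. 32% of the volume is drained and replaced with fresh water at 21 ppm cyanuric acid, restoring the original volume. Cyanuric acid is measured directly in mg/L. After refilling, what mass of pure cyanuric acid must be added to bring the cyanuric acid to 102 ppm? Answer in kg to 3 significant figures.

1.78 kg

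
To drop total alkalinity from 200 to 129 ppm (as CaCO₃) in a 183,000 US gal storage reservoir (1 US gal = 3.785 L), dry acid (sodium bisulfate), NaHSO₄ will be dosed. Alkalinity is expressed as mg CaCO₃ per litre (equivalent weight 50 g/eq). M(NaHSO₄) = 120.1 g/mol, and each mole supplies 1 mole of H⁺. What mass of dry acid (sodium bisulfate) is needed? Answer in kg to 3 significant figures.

Volume: 183,000 US gal × 3.785 L/gal = 692,655 L.
Alkalinity to neutralize: (200 − 129) = 71 mg/L as CaCO₃ × 692,655 L = 49,180 g as CaCO₃.
Equivalents of H⁺ required: 49,180 ÷ 50 g/eq = 983.6 eq = 983.6 mol NaHSO₄.
Mass of NaHSO₄: 983.6 × 120.1 = 118,100 g.

118 kg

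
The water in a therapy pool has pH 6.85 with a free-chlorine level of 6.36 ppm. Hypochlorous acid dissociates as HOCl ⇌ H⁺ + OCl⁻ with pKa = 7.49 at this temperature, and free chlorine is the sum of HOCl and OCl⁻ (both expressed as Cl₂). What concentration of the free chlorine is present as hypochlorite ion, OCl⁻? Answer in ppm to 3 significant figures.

1.19 ppm

[OCl⁻]/[HOCl] = 10^(pH − pKa) = 10^(6.85 − 7.49) = 10^-0.64 = 0.2291.
Fraction as HOCl = 1 / (1 + 0.2291) = 0.8136.
OCl⁻ = (1 − 0.8136) × 6.36 ppm = 1.185 ppm.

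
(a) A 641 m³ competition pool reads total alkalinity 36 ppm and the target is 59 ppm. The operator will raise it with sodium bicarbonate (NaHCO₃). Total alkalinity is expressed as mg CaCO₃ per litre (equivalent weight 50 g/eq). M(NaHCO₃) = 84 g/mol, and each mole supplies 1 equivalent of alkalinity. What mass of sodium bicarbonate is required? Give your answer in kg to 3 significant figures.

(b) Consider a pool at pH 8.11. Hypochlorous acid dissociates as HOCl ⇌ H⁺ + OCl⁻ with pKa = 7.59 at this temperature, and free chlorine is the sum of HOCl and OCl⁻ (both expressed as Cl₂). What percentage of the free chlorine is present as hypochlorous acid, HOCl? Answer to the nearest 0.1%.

(a) 24.8 kg; (b) 23.2%

(a) Volume: 641 m³ = 641,000 L.
(a) Alkalinity to add: (59 − 36) = 23 mg/L as CaCO₃ × 641,000 L = 14,740 g as CaCO₃.
(a) Equivalents: 14,740 g ÷ 50 g/eq = 294.9 eq.
(a) NaHCO₃ supplies 1 eq per mole → 294.9 mol.
(a) Mass: 294.9 mol × 84 g/mol = 24,770 g.

(b) [OCl⁻]/[HOCl] = 10^(pH − pKa) = 10^(8.11 − 7.59) = 10^0.52 = 3.311.
(b) Fraction as HOCl = 1 / (1 + 3.311) = 0.2319.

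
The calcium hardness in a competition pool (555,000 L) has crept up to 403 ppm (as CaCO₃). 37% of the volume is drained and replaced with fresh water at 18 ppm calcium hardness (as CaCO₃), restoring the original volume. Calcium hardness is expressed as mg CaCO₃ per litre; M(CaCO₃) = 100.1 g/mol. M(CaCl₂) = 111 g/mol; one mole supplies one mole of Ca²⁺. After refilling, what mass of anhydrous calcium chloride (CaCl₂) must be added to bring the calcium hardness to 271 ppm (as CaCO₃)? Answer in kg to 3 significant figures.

6.43 kg

After draining 37% and refilling: 403 × 0.63 + 18 × 0.37 = 260.55 ppm.
Deficit to target: 271 − 260.55 = 10.45 mg/L.
As CaCO₃: 10.45 mg/L × 555,000 L = 5800 g; ÷ 100.1 = 57.94 mol Ca²⁺.
Mass: 57.94 × 111 = 6431 g.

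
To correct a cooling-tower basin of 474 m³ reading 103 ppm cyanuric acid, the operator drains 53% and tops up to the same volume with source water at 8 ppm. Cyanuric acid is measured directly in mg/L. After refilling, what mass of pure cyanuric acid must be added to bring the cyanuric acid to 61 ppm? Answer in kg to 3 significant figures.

3.96 kg

Volume: 474 m³ = 474,000 L.
After draining 53% and refilling: 103 × 0.47 + 8 × 0.53 = 52.65 ppm.
Deficit to target: 61 − 52.65 = 8.35 mg/L.
Mass: 8.35 mg/L × 474,000 L = 3958 g cyanuric acid.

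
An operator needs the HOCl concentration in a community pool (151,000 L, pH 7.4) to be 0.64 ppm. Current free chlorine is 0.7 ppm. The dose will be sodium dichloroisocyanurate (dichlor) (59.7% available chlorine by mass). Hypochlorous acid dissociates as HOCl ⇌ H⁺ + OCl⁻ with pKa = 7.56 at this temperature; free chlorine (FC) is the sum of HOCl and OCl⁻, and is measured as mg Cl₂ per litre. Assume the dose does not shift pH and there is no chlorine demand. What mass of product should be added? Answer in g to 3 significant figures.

96.8 g

[OCl⁻]/[HOCl] = 10^(pH − pKa) = 10^(7.4 − 7.56) = 0.6918; fraction as HOCl = 1/(1 + 0.6918) = 0.5911.
Free chlorine required for 0.64 ppm HOCl: 0.64 / 0.5911 = 1.083 ppm.
FC to add: 1.083 − 0.7 = 0.3828 mg/L as Cl₂.
Cl₂ equivalent: 0.3828 mg/L × 151,000 L = 57.8 g.
Product at 59.7% available Cl: 57.8 / 0.597 = 96.81 g.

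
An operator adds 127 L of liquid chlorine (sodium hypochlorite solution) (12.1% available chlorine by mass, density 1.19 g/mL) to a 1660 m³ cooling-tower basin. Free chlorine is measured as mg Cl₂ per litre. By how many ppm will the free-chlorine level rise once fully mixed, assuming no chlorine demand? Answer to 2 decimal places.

Volume: 1660 m³ = 1,660,000 L.
Mass of solution: 127 L × 1000 mL/L × 1.19 g/mL = 151,100 g.
Available chlorine delivered: 151,100 g × 0.121 = 18,290 g as Cl₂.
Concentration rise: 18,290 g / 1,660,000 L = 11.02 mg/L = 11.02 ppm.

11.02 ppm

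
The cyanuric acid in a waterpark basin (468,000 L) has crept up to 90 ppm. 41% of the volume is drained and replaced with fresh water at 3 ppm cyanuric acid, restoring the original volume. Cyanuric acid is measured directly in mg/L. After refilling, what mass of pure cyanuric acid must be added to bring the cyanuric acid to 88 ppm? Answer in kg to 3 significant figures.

15.8 kg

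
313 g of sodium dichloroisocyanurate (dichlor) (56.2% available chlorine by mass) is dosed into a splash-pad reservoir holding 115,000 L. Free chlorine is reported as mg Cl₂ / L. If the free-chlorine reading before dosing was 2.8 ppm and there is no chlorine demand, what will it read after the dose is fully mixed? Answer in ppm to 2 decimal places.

4.33 ppm

Available chlorine delivered: 313 g × 0.562 = 175.9 g as Cl₂.
Concentration rise: 175.9 g / 115,000 L = 1.53 mg/L = 1.53 ppm.
Final FC: 2.8 + 1.53 = 4.33 ppm.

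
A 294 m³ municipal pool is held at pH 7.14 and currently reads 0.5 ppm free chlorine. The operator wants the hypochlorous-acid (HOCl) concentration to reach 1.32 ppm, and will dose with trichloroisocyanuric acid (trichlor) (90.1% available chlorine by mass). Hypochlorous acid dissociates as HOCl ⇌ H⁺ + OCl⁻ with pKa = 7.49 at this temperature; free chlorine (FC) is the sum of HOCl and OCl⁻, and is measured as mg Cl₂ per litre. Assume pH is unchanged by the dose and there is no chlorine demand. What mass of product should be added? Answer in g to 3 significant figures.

460 g

Volume: 294 m³ = 294,000 L.
[OCl⁻]/[HOCl] = 10^(pH − pKa) = 10^(7.14 − 7.49) = 0.4467; fraction as HOCl = 1/(1 + 0.4467) = 0.6912.
Free chlorine required for 1.32 ppm HOCl: 1.32 / 0.6912 = 1.91 ppm.
FC to add: 1.91 − 0.5 = 1.41 mg/L as Cl₂.
Cl₂ equivalent: 1.41 mg/L × 294,000 L = 414.4 g.
Product at 90.1% available Cl: 414.4 / 0.901 = 460 g.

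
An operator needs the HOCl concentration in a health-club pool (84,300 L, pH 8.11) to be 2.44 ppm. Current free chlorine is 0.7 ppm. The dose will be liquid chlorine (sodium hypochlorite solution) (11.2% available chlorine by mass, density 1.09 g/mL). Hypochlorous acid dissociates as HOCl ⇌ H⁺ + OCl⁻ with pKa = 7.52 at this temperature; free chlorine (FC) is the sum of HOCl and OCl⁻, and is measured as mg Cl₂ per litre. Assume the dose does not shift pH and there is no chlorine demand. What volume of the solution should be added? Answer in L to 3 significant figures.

7.76 L

[OCl⁻]/[HOCl] = 10^(pH − pKa) = 10^(8.11 − 7.52) = 3.89; fraction as HOCl = 1/(1 + 3.89) = 0.2045.
Free chlorine required for 2.44 ppm HOCl: 2.44 / 0.2045 = 11.93 ppm.
FC to add: 11.93 − 0.7 = 11.23 mg/L as Cl₂.
Cl₂ equivalent: 11.23 mg/L × 84,300 L = 946.9 g.
Product at 11.2% available Cl: 946.9 / 0.112 = 8455 g.
Volume: 8455 g ÷ 1.09 g/mL = 7757 mL.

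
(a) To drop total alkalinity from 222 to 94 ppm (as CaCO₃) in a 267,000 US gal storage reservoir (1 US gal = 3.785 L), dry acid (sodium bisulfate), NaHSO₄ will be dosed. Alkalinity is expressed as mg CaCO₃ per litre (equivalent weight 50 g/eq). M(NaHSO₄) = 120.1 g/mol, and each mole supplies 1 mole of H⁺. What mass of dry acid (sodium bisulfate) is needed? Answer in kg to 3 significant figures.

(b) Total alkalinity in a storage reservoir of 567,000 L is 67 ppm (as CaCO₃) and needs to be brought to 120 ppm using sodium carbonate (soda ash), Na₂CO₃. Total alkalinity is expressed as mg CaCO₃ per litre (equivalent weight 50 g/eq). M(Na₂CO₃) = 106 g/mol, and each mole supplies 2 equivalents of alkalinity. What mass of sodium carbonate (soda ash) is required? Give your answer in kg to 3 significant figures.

(a) 311 kg; (b) 31.9 kg

(a) Volume: 267,000 US gal × 3.785 L/gal = 1,010,595 L.
(a) Alkalinity to neutralize: (222 − 94) = 128 mg/L as CaCO₃ × 1,010,595 L = 129,400 g as CaCO₃.
(a) Equivalents of H⁺ required: 129,400 ÷ 50 g/eq = 2587 eq = 2587 mol NaHSO₄.
(a) Mass of NaHSO₄: 2587 × 120.1 = 310,700 g.

(b) Alkalinity to add: (120 − 67) = 53 mg/L as CaCO₃ × 567,000 L = 30,050 g as CaCO₃.
(b) Equivalents: 30,050 g ÷ 50 g/eq = 601 eq.
(b) Each mole of Na₂CO₃ supplies 2 eq, so 601 / 2 = 300.5 mol.
(b) Mass: 300.5 mol × 106 g/mol = 31,850 g.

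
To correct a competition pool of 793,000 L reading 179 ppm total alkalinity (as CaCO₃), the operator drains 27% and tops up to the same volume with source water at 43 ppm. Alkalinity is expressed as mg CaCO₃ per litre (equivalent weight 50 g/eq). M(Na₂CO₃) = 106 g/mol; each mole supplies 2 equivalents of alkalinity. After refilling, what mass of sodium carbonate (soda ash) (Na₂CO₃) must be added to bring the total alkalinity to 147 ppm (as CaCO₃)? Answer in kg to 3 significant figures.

3.97 kg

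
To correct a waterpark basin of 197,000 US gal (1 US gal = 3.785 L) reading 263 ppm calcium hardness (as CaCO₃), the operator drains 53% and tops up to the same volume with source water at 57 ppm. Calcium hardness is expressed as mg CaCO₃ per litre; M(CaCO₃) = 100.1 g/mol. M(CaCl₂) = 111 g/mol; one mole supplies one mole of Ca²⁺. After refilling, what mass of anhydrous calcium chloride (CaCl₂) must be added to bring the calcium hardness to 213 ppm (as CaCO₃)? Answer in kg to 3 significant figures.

48.9 kg

Volume: 197,000 US gal × 3.785 L/gal = 745,645 L.
After draining 53% and refilling: 263 × 0.47 + 57 × 0.53 = 153.82 ppm.
Deficit to target: 213 − 153.82 = 59.18 mg/L.
As CaCO₃: 59.18 mg/L × 745,645 L = 44,130 g; ÷ 100.1 = 440.8 mol Ca²⁺.
Mass: 440.8 × 111 = 48,930 g.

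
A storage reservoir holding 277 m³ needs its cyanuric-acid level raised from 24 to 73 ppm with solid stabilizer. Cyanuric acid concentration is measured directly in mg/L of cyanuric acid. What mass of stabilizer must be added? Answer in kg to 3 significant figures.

Volume: 277 m³ = 277,000 L.
CYA to add: (73 − 24) = 49 mg/L × 277,000 L = 13,570 g cyanuric acid.

13.6 kg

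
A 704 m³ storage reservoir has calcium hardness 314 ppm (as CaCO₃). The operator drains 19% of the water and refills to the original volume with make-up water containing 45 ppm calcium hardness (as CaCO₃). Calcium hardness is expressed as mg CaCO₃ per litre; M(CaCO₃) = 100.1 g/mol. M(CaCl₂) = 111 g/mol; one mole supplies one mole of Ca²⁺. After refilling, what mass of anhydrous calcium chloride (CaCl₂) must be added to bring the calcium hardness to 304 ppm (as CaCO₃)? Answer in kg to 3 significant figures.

Volume: 704 m³ = 704,000 L.
After draining 19% and refilling: 314 × 0.81 + 45 × 0.19 = 262.89 ppm.
Deficit to target: 304 − 262.89 = 41.11 mg/L.
As CaCO₃: 41.11 mg/L × 704,000 L = 28,940 g; ÷ 100.1 = 289.1 mol Ca²⁺.
Mass: 289.1 × 111 = 32,090 g.

32.1 kg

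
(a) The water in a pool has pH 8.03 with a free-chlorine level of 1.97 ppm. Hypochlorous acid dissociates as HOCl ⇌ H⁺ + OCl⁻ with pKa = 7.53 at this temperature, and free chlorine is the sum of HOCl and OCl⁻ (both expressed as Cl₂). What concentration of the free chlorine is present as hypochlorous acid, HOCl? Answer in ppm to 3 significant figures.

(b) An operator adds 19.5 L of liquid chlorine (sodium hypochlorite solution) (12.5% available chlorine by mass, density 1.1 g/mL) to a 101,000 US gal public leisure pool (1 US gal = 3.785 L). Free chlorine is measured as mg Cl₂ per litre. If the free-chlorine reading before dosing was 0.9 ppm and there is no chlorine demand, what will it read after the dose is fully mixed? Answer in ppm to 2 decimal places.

(a) 0.473 ppm; (b) 7.91 ppm

(a) [OCl⁻]/[HOCl] = 10^(pH − pKa) = 10^(8.03 − 7.53) = 10^0.50 = 3.162.
(a) Fraction as HOCl = 1 / (1 + 3.162) = 0.2403.
(a) HOCl = 0.2403 × 1.97 ppm = 0.4733 ppm.

(b) Volume: 101,000 US gal × 3.785 L/gal = 382,285 L.
(b) Mass of solution: 19.5 L × 1000 mL/L × 1.1 g/mL = 21,450 g.
(b) Available chlorine delivered: 21,450 g × 0.125 = 2681 g as Cl₂.
(b) Concentration rise: 2681 g / 382,285 L = 7.014 mg/L = 7.01 ppm.
(b) Final FC: 0.9 + 7.01 = 7.91 ppm.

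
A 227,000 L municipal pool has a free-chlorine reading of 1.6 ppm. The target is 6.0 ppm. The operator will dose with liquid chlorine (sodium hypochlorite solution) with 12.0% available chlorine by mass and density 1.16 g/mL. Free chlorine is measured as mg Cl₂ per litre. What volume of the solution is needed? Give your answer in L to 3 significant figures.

Chlorine deficit: 6.0 − 1.6 = 4.4 ppm = 4.4 mg/L as Cl₂.
Cl₂ equivalent needed: 4.4 mg/L × 227,000 L = 998,800 mg = 998.8 g.
Product at 12.0% available chlorine: 998.8 / 0.12 = 8323 g.
Volume at density 1.16 g/mL: 8323 g ÷ 1.16 g/mL = 7175 mL.

7.18 L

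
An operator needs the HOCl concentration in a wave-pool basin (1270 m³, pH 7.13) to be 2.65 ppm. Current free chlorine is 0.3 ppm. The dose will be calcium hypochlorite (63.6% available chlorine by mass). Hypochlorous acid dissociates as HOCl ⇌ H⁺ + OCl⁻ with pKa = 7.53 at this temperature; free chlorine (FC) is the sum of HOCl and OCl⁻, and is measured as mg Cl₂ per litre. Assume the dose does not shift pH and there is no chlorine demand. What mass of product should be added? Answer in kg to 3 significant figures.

6.80 kg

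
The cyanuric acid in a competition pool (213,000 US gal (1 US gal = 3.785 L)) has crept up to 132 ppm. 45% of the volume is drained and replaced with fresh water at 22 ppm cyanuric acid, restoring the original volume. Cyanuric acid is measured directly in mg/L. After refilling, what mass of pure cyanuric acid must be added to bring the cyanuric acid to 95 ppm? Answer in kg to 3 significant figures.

10.1 kg

Volume: 213,000 US gal × 3.785 L/gal = 806,205 L.
After draining 45% and refilling: 132 × 0.55 + 22 × 0.45 = 82.5 ppm.
Deficit to target: 95 − 82.5 = 12.5 mg/L.
Mass: 12.5 mg/L × 806,205 L = 10,080 g cyanuric acid.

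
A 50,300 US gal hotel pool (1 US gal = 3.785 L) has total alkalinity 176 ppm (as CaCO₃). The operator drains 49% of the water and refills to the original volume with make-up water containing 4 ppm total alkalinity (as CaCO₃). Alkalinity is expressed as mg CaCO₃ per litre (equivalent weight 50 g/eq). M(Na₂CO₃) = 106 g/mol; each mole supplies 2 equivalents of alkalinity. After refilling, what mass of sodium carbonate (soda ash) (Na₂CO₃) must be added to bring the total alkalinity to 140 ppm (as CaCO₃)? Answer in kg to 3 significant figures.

Volume: 50,300 US gal × 3.785 L/gal = 190,386 L.
After draining 49% and refilling: 176 × 0.51 + 4 × 0.49 = 91.72 ppm.
Deficit to target: 140 − 91.72 = 48.28 mg/L.
As CaCO₃: 48.28 mg/L × 190,386 L = 9192 g; ÷ 50 g/eq ÷ 2 = 91.92 mol Na₂CO₃.
Mass: 91.92 × 106 = 9743 g.

9.74 kg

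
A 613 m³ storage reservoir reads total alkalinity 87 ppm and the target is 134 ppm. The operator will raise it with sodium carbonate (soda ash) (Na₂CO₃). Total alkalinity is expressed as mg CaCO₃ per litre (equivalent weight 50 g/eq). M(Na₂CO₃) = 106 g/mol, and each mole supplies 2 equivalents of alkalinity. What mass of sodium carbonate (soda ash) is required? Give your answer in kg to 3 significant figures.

Volume: 613 m³ = 613,000 L.
Alkalinity to add: (134 − 87) = 47 mg/L as CaCO₃ × 613,000 L = 28,810 g as CaCO₃.
Equivalents: 28,810 g ÷ 50 g/eq = 576.2 eq.
Each mole of Na₂CO₃ supplies 2 eq, so 576.2 / 2 = 288.1 mol.
Mass: 288.1 mol × 106 g/mol = 30,540 g.

30.5 kg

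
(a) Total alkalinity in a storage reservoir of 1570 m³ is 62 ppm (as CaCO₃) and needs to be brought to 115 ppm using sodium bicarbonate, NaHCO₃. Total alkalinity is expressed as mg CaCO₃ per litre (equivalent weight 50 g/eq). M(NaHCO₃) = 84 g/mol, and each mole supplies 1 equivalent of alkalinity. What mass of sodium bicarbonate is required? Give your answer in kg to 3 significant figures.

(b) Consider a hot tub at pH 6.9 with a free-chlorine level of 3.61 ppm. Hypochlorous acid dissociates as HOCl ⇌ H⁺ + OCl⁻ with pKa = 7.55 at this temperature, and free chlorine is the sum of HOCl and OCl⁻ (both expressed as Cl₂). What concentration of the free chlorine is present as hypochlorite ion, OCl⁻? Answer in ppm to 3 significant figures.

(a) Volume: 1570 m³ = 1,570,000 L.
(a) Alkalinity to add: (115 − 62) = 53 mg/L as CaCO₃ × 1,570,000 L = 83,210 g as CaCO₃.
(a) Equivalents: 83,210 g ÷ 50 g/eq = 1664 eq.
(a) NaHCO₃ supplies 1 eq per mole → 1664 mol.
(a) Mass: 1664 mol × 84 g/mol = 139,800 g.

(b) [OCl⁻]/[HOCl] = 10^(pH − pKa) = 10^(6.9 − 7.55) = 10^-0.65 = 0.2239.
(b) Fraction as HOCl = 1 / (1 + 0.2239) = 0.8171.
(b) OCl⁻ = (1 − 0.8171) × 3.61 ppm = 0.6603 ppm.

(a) 140 kg; (b) 0.660 ppm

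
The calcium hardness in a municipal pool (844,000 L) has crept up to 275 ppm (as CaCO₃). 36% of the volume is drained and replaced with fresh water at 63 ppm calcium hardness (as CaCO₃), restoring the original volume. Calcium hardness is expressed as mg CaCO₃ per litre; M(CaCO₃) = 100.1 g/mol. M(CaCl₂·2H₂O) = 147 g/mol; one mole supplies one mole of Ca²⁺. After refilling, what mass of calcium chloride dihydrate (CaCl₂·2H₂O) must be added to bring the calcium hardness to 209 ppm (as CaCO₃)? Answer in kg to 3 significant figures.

12.8 kg

After draining 36% and refilling: 275 × 0.64 + 63 × 0.36 = 198.68 ppm.
Deficit to target: 209 − 198.68 = 10.32 mg/L.
As CaCO₃: 10.32 mg/L × 844,000 L = 8710 g; ÷ 100.1 = 87.01 mol Ca²⁺.
Mass: 87.01 × 147 = 12,790 g.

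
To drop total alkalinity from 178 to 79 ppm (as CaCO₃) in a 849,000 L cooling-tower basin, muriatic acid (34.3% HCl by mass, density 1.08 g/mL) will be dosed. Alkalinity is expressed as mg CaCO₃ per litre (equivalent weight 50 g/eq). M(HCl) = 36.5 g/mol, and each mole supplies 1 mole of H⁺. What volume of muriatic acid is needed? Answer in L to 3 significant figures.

166 L

Alkalinity to neutralize: (178 − 79) = 99 mg/L as CaCO₃ × 849,000 L = 84,050 g as CaCO₃.
Equivalents of H⁺ required: 84,050 ÷ 50 g/eq = 1681 eq = 1681 mol HCl.
Mass of HCl: 1681 × 36.5 = 61,360 g.
Mass of 34.3% solution: 61,360 / 0.343 = 178,900 g.
Volume: 178,900 g ÷ 1.08 g/mL = 165,600 mL.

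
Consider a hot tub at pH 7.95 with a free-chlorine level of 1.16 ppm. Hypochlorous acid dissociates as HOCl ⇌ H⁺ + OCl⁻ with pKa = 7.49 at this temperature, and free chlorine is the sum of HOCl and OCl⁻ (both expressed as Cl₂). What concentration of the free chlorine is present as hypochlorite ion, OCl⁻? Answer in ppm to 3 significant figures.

[OCl⁻]/[HOCl] = 10^(pH − pKa) = 10^(7.95 − 7.49) = 10^0.46 = 2.884.
Fraction as HOCl = 1 / (1 + 2.884) = 0.2575.
OCl⁻ = (1 − 0.2575) × 1.16 ppm = 0.8613 ppm.

0.861 ppm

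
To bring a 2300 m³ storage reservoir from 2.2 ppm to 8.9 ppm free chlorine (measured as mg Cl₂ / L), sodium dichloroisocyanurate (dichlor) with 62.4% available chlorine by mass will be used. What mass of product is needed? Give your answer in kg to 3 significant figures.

24.7 kg

Volume: 2300 m³ = 2,300,000 L.
Chlorine deficit: 8.9 − 2.2 = 6.7 ppm = 6.7 mg/L as Cl₂.
Cl₂ equivalent needed: 6.7 mg/L × 2,300,000 L = 15,410,000 mg = 15,410 g.
Product at 62.4% available chlorine: 15,410 / 0.624 = 24,700 g.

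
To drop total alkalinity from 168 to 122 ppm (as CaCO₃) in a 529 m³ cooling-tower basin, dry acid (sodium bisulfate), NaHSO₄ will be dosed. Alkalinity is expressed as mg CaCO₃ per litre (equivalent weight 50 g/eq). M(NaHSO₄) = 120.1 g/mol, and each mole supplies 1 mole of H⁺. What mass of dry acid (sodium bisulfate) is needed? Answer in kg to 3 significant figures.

58.5 kg

Volume: 529 m³ = 529,000 L.
Alkalinity to neutralize: (168 − 122) = 46 mg/L as CaCO₃ × 529,000 L = 24,330 g as CaCO₃.
Equivalents of H⁺ required: 24,330 ÷ 50 g/eq = 486.7 eq = 486.7 mol NaHSO₄.
Mass of NaHSO₄: 486.7 × 120.1 = 58,450 g.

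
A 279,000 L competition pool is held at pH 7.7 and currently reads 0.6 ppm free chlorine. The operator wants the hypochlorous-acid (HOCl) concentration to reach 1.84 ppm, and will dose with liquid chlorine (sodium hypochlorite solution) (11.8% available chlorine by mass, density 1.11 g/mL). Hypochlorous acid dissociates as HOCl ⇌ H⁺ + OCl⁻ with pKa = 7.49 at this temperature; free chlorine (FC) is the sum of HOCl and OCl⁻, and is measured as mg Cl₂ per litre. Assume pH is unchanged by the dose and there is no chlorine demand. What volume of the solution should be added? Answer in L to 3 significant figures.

9.00 L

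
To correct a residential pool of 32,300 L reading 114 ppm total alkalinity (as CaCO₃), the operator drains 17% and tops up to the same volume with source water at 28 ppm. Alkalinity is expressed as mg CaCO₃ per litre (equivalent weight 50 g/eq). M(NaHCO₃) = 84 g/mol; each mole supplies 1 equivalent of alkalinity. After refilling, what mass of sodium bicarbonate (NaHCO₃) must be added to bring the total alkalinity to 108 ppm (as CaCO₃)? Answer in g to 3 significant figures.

468 g

After draining 17% and refilling: 114 × 0.83 + 28 × 0.17 = 99.38 ppm.
Deficit to target: 108 − 99.38 = 8.62 mg/L.
As CaCO₃: 8.62 mg/L × 32,300 L = 278.4 g; ÷ 50 g/eq ÷ 1 = 5.569 mol NaHCO₃.
Mass: 5.569 × 84 = 467.8 g.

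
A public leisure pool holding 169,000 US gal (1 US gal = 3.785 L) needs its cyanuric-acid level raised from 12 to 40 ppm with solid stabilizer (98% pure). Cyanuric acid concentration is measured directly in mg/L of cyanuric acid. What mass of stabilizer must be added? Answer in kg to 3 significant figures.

18.3 kg

Volume: 169,000 US gal × 3.785 L/gal = 639,665 L.
CYA to add: (40 − 12) = 28 mg/L × 639,665 L = 17,910 g cyanuric acid.
At 98% purity: 17,910 / 0.98 = 18,280 g product.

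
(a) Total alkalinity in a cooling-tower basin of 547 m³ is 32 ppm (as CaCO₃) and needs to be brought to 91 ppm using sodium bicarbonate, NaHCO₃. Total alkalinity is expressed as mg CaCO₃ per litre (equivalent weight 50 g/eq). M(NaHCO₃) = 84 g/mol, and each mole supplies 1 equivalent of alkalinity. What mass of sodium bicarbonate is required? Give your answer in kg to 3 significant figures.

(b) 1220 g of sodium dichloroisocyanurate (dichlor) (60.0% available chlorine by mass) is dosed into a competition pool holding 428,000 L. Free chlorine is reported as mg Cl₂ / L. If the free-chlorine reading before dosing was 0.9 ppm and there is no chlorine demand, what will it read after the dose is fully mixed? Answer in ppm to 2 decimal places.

(a) Volume: 547 m³ = 547,000 L.
(a) Alkalinity to add: (91 − 32) = 59 mg/L as CaCO₃ × 547,000 L = 32,270 g as CaCO₃.
(a) Equivalents: 32,270 g ÷ 50 g/eq = 645.5 eq.
(a) NaHCO₃ supplies 1 eq per mole → 645.5 mol.
(a) Mass: 645.5 mol × 84 g/mol = 54,220 g.

(b) Available chlorine delivered: 1220 g × 0.6 = 732 g as Cl₂.
(b) Concentration rise: 732 g / 428,000 L = 1.71 mg/L = 1.71 ppm.
(b) Final FC: 0.9 + 1.71 = 2.61 ppm.

(a) 54.2 kg; (b) 2.61 ppm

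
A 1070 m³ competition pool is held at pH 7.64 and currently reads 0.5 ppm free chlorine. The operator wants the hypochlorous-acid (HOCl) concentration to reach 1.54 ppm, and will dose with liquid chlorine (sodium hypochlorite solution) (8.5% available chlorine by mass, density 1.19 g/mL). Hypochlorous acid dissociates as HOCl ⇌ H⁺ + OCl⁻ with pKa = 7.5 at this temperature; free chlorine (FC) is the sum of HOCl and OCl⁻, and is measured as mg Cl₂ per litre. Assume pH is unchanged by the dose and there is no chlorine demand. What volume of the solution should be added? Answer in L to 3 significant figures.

33.5 L

Volume: 1070 m³ = 1,070,000 L.
[OCl⁻]/[HOCl] = 10^(pH − pKa) = 10^(7.64 − 7.5) = 1.38; fraction as HOCl = 1/(1 + 1.38) = 0.4201.
Free chlorine required for 1.54 ppm HOCl: 1.54 / 0.4201 = 3.666 ppm.
FC to add: 3.666 − 0.5 = 3.166 mg/L as Cl₂.
Cl₂ equivalent: 3.166 mg/L × 1,070,000 L = 3387 g.
Product at 8.5% available Cl: 3387 / 0.085 = 39,850 g.
Volume: 39,850 g ÷ 1.19 g/mL = 33,490 mL.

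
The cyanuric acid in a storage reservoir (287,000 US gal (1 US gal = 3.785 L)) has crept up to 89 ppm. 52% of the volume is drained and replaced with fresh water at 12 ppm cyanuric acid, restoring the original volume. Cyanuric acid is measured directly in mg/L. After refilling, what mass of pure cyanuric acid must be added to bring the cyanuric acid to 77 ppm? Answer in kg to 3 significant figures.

30.5 kg

Volume: 287,000 US gal × 3.785 L/gal = 1,086,295 L.
After draining 52% and refilling: 89 × 0.48 + 12 × 0.52 = 48.96 ppm.
Deficit to target: 77 − 48.96 = 28.04 mg/L.
Mass: 28.04 mg/L × 1,086,295 L = 30,460 g cyanuric acid.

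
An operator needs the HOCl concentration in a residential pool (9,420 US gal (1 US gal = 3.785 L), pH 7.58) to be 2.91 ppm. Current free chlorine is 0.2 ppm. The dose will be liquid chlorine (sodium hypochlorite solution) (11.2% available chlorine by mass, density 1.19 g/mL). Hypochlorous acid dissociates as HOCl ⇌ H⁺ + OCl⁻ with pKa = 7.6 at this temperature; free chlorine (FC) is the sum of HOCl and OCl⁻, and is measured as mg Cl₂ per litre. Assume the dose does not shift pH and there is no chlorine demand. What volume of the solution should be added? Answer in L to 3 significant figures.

Volume: 9,420 US gal × 3.785 L/gal = 35,655 L.
[OCl⁻]/[HOCl] = 10^(pH − pKa) = 10^(7.58 − 7.6) = 0.955; fraction as HOCl = 1/(1 + 0.955) = 0.5115.
Free chlorine required for 2.91 ppm HOCl: 2.91 / 0.5115 = 5.689 ppm.
FC to add: 5.689 − 0.2 = 5.489 mg/L as Cl₂.
Cl₂ equivalent: 5.489 mg/L × 35,655 L = 195.7 g.
Product at 11.2% available Cl: 195.7 / 0.112 = 1747 g.
Volume: 1747 g ÷ 1.19 g/mL = 1468 mL.

1.47 L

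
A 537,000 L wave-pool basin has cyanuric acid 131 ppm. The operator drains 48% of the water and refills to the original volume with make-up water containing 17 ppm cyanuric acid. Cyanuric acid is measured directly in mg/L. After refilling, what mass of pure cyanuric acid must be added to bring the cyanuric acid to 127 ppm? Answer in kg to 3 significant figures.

27.2 kg

After draining 48% and refilling: 131 × 0.52 + 17 × 0.48 = 76.28 ppm.
Deficit to target: 127 − 76.28 = 50.72 mg/L.
Mass: 50.72 mg/L × 537,000 L = 27,240 g cyanuric acid.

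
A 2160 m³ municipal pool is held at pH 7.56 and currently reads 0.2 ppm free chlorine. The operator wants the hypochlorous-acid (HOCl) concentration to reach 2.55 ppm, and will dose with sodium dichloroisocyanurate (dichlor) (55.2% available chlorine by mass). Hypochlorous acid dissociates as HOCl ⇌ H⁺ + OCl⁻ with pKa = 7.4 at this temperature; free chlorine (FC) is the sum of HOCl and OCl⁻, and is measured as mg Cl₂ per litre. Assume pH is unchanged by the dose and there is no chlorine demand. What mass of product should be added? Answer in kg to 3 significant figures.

Volume: 2160 m³ = 2,160,000 L.
[OCl⁻]/[HOCl] = 10^(pH − pKa) = 10^(7.56 − 7.4) = 1.445; fraction as HOCl = 1/(1 + 1.445) = 0.4089.
Free chlorine required for 2.55 ppm HOCl: 2.55 / 0.4089 = 6.236 ppm.
FC to add: 6.236 − 0.2 = 6.036 mg/L as Cl₂.
Cl₂ equivalent: 6.036 mg/L × 2,160,000 L = 13,040 g.
Product at 55.2% available Cl: 13,040 / 0.552 = 23,620 g.

23.6 kg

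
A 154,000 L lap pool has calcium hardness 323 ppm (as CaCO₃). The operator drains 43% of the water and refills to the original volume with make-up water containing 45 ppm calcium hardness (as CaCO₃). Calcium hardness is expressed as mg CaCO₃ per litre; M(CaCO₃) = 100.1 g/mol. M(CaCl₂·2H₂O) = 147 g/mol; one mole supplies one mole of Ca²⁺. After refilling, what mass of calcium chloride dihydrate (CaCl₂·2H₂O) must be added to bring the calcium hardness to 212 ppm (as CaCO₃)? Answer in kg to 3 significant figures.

After draining 43% and refilling: 323 × 0.57 + 45 × 0.43 = 203.46 ppm.
Deficit to target: 212 − 203.46 = 8.54 mg/L.
As CaCO₃: 8.54 mg/L × 154,000 L = 1315 g; ÷ 100.1 = 13.14 mol Ca²⁺.
Mass: 13.14 × 147 = 1931 g.

1.93 kg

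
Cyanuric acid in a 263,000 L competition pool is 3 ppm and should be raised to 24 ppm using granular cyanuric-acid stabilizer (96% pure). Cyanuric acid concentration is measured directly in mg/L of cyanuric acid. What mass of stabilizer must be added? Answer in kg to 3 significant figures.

CYA to add: (24 − 3) = 21 mg/L × 263,000 L = 5523 g cyanuric acid.
At 96% purity: 5523 / 0.96 = 5753 g product.

5.75 kg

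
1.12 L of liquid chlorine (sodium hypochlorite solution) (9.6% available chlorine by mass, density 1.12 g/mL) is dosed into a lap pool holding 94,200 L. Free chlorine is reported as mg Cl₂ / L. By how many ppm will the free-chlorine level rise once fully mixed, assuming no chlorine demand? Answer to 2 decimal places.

Mass of solution: 1.12 L × 1000 mL/L × 1.12 g/mL = 1254 g.
Available chlorine delivered: 1254 g × 0.096 = 120.4 g as Cl₂.
Concentration rise: 120.4 g / 94,200 L = 1.278 mg/L = 1.28 ppm.

1.28 ppm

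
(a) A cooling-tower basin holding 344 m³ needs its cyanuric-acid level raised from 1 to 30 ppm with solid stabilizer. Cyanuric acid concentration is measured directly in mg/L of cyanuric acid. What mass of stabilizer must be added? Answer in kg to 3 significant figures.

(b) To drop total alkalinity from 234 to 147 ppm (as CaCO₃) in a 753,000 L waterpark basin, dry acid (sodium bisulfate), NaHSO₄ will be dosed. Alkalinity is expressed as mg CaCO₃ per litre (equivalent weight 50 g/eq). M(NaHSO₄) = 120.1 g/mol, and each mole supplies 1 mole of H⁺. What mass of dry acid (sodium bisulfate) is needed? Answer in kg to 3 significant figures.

(a) 9.98 kg; (b) 157 kg

(a) Volume: 344 m³ = 344,000 L.
(a) CYA to add: (30 − 1) = 29 mg/L × 344,000 L = 9976 g cyanuric acid.

(b) Alkalinity to neutralize: (234 − 147) = 87 mg/L as CaCO₃ × 753,000 L = 65,510 g as CaCO₃.
(b) Equivalents of H⁺ required: 65,510 ÷ 50 g/eq = 1310 eq = 1310 mol NaHSO₄.
(b) Mass of NaHSO₄: 1310 × 120.1 = 157,400 g.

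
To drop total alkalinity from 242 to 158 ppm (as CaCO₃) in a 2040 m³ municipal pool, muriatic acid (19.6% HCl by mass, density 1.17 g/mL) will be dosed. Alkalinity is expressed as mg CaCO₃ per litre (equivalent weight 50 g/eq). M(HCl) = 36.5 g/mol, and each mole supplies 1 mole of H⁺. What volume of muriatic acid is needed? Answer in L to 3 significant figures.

Volume: 2040 m³ = 2,040,000 L.
Alkalinity to neutralize: (242 − 158) = 84 mg/L as CaCO₃ × 2,040,000 L = 171,400 g as CaCO₃.
Equivalents of H⁺ required: 171,400 ÷ 50 g/eq = 3427 eq = 3427 mol HCl.
Mass of HCl: 3427 × 36.5 = 125,100 g.
Mass of 19.6% solution: 125,100 / 0.196 = 638,200 g.
Volume: 638,200 g ÷ 1.17 g/mL = 545,500 mL.

545 L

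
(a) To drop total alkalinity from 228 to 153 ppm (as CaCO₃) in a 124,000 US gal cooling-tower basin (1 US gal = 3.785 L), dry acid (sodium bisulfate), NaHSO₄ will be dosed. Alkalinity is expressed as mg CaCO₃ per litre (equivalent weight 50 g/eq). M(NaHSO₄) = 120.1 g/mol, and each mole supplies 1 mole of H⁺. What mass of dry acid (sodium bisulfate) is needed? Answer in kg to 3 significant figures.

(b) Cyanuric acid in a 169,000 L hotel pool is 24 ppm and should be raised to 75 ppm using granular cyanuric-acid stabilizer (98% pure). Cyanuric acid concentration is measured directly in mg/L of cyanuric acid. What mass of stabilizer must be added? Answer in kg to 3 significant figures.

(a) 84.6 kg; (b) 8.79 kg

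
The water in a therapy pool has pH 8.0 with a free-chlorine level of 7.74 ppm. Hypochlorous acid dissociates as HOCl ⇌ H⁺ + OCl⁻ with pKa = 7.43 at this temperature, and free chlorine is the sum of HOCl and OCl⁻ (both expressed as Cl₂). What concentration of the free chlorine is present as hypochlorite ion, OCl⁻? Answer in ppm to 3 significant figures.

6.10 ppm

[OCl⁻]/[HOCl] = 10^(pH − pKa) = 10^(8.0 − 7.43) = 10^0.57 = 3.715.
Fraction as HOCl = 1 / (1 + 3.715) = 0.2121.
OCl⁻ = (1 − 0.2121) × 7.74 ppm = 6.099 ppm.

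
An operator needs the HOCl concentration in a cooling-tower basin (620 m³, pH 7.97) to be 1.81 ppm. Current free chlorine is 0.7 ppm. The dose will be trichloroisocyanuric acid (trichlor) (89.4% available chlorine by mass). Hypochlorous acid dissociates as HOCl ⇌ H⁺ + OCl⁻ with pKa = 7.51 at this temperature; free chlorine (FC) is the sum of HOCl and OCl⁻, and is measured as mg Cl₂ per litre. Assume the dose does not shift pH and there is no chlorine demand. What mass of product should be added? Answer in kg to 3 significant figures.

4.39 kg

Volume: 620 m³ = 620,000 L.
[OCl⁻]/[HOCl] = 10^(pH − pKa) = 10^(7.97 − 7.51) = 2.884; fraction as HOCl = 1/(1 + 2.884) = 0.2575.
Free chlorine required for 1.81 ppm HOCl: 1.81 / 0.2575 = 7.03 ppm.
FC to add: 7.03 − 0.7 = 6.33 mg/L as Cl₂.
Cl₂ equivalent: 6.33 mg/L × 620,000 L = 3925 g.
Product at 89.4% available Cl: 3925 / 0.894 = 4390 g.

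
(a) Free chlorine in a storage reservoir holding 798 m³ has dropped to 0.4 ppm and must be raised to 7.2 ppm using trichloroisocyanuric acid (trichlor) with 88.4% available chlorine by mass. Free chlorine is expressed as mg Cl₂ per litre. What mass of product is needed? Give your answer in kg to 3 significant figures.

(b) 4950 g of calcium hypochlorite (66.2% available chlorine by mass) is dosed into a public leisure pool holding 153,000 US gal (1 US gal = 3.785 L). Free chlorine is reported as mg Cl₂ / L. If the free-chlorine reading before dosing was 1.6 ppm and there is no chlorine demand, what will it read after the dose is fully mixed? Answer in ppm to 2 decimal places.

(a) 6.14 kg; (b) 7.26 ppm

(a) Volume: 798 m³ = 798,000 L.
(a) Chlorine deficit: 7.2 − 0.4 = 6.8 ppm = 6.8 mg/L as Cl₂.
(a) Cl₂ equivalent needed: 6.8 mg/L × 798,000 L = 5,426,000 mg = 5426 g.
(a) Product at 88.4% available chlorine: 5426 / 0.884 = 6138 g.

(b) Volume: 153,000 US gal × 3.785 L/gal = 579,105 L.
(b) Available chlorine delivered: 4950 g × 0.662 = 3277 g as Cl₂.
(b) Concentration rise: 3277 g / 579,105 L = 5.659 mg/L = 5.66 ppm.
(b) Final FC: 1.6 + 5.66 = 7.26 ppm.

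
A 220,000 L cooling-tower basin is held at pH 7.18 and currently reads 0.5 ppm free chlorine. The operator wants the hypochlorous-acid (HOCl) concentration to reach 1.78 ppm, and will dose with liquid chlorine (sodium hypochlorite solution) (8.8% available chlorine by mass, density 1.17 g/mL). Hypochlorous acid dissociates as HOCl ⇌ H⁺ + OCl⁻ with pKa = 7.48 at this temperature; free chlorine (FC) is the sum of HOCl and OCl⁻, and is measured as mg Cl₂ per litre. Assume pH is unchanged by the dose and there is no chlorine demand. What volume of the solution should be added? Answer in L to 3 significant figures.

[OCl⁻]/[HOCl] = 10^(pH − pKa) = 10^(7.18 − 7.48) = 0.5012; fraction as HOCl = 1/(1 + 0.5012) = 0.6661.
Free chlorine required for 1.78 ppm HOCl: 1.78 / 0.6661 = 2.672 ppm.
FC to add: 2.672 − 0.5 = 2.172 mg/L as Cl₂.
Cl₂ equivalent: 2.172 mg/L × 220,000 L = 477.9 g.
Product at 8.8% available Cl: 477.9 / 0.088 = 5430 g.
Volume: 5430 g ÷ 1.17 g/mL = 4641 mL.

4.64 L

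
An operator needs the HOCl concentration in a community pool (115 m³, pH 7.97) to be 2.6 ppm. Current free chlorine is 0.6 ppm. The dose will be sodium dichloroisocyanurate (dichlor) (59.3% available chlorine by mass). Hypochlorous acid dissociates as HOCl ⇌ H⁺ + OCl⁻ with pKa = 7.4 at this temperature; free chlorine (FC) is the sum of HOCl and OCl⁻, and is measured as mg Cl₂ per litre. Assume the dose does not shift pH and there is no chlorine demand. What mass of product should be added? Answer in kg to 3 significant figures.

2.26 kg

Volume: 115 m³ = 115,000 L.
[OCl⁻]/[HOCl] = 10^(pH − pKa) = 10^(7.97 − 7.4) = 3.715; fraction as HOCl = 1/(1 + 3.715) = 0.2121.
Free chlorine required for 2.6 ppm HOCl: 2.6 / 0.2121 = 12.26 ppm.
FC to add: 12.26 − 0.6 = 11.66 mg/L as Cl₂.
Cl₂ equivalent: 11.66 mg/L × 115,000 L = 1341 g.
Product at 59.3% available Cl: 1341 / 0.593 = 2261 g.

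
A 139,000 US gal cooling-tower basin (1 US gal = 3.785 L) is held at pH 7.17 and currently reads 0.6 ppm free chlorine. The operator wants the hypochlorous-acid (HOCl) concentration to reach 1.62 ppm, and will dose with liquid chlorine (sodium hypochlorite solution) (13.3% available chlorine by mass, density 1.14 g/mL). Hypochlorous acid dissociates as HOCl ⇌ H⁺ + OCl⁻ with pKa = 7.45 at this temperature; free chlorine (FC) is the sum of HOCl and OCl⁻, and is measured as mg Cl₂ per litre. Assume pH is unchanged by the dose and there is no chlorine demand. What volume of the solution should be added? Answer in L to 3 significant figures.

6.49 L

Volume: 139,000 US gal × 3.785 L/gal = 526,115 L.
[OCl⁻]/[HOCl] = 10^(pH − pKa) = 10^(7.17 − 7.45) = 0.5248; fraction as HOCl = 1/(1 + 0.5248) = 0.6558.
Free chlorine required for 1.62 ppm HOCl: 1.62 / 0.6558 = 2.47 ppm.
FC to add: 2.47 − 0.6 = 1.87 mg/L as Cl₂.
Cl₂ equivalent: 1.87 mg/L × 526,115 L = 983.9 g.
Product at 13.3% available Cl: 983.9 / 0.133 = 7398 g.
Volume: 7398 g ÷ 1.14 g/mL = 6489 mL.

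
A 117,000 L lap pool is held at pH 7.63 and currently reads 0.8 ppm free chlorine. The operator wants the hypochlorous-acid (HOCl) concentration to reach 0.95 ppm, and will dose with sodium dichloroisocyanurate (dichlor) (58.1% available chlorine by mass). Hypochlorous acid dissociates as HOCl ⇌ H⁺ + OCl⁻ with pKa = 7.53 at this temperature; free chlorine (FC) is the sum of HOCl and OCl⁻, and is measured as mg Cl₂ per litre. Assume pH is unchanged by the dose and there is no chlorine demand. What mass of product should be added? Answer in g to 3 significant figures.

[OCl⁻]/[HOCl] = 10^(pH − pKa) = 10^(7.63 − 7.53) = 1.259; fraction as HOCl = 1/(1 + 1.259) = 0.4427.
Free chlorine required for 0.95 ppm HOCl: 0.95 / 0.4427 = 2.146 ppm.
FC to add: 2.146 − 0.8 = 1.346 mg/L as Cl₂.
Cl₂ equivalent: 1.346 mg/L × 117,000 L = 157.5 g.
Product at 58.1% available Cl: 157.5 / 0.581 = 271 g.

271 g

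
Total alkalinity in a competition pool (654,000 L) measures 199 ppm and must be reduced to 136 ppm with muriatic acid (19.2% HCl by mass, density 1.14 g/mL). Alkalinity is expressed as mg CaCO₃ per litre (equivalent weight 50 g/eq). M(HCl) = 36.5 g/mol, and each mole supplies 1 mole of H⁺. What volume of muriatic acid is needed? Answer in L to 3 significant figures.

137 L

Alkalinity to neutralize: (199 − 136) = 63 mg/L as CaCO₃ × 654,000 L = 41,200 g as CaCO₃.
Equivalents of H⁺ required: 41,200 ÷ 50 g/eq = 824 eq = 824 mol HCl.
Mass of HCl: 824 × 36.5 = 30,080 g.
Mass of 19.2% solution: 30,080 / 0.192 = 156,700 g.
Volume: 156,700 g ÷ 1.14 g/mL = 137,400 mL.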